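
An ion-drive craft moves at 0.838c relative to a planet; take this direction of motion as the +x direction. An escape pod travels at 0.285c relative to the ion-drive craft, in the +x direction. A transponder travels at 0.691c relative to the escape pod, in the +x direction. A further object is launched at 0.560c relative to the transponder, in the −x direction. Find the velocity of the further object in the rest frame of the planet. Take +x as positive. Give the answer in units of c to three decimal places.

Apply u = (u' + v)/(1 + u'v/c²) successively, working outward toward the planet.
Start: velocity of the ion-drive craft relative to the planet = 0.8380c.
Compose with the escape pod (u' = 0.285 in the ion-drive craft frame): u_1 = (0.285 + 0.838) / (1 + 0.285·0.838) = 1.1230/1.2388 = 0.9065.
Compose with the transponder (u' = 0.691 in the escape pod frame): u_2 = (0.691 + 0.907) / (1 + 0.691·0.907) = 1.5975/1.6264 = 0.9822.
Compose with the further object (u' = -0.560 in the transponder frame): u_3 = (-0.560 + 0.982) / (1 + (-0.560)·0.982) = 0.4222/0.4499 = 0.9384.

+0.938c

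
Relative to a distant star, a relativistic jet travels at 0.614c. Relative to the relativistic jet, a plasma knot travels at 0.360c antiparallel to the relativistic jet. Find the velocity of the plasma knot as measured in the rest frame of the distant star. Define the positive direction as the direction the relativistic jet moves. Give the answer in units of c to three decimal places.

+0.326c

With v = 0.614 and u' = -0.360 (in units of c),
u = (u' + v)/(1 + u'v/c²):
u = (-0.360 + 0.614) / (1 + (-0.360)·0.614) = 0.2540/0.7790 = 0.3261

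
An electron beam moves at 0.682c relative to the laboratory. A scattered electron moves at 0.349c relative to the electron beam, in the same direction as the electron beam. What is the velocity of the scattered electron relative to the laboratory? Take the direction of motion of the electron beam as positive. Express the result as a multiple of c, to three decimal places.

With v = 0.682 and u' = 0.349 (in units of c),
u = (u' + v)/(1 + u'v/c²):
u = (0.349 + 0.682) / (1 + 0.349·0.682) = 1.0310/1.2380 = 0.8328
(Galilean addition would give +1.031c, exceeding c.)

0.833c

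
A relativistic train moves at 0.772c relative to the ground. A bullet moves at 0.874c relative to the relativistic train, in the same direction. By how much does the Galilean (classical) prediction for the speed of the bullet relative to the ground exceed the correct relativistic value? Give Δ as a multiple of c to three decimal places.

Δ = 0.663c

Galilean: u_cl = 0.874 + 0.772 = 1.6460.
Relativistic: u_rel = (0.874 + 0.772) / (1 + 0.874·0.772) = 1.6460/1.6747 = 0.9828.
Δ = 1.6460 − 0.9828 = 0.6632.
(The classical prediction exceeds c; the relativistic result does not.)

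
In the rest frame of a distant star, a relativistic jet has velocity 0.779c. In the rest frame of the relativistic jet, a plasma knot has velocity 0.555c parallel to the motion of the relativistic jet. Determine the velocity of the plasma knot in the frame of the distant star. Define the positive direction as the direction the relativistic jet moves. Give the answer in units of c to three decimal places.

With v = 0.779 and u' = 0.555 (in units of c),
u = (u' + v)/(1 + u'v/c²):
u = (0.555 + 0.779) / (1 + 0.555·0.779) = 1.3340/1.4323 = 0.9313

0.931c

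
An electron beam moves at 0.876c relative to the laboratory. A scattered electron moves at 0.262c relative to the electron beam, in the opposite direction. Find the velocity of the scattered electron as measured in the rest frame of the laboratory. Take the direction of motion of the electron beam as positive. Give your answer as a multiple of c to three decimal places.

With v = 0.876 and u' = -0.262 (in units of c),
u = (u' + v)/(1 + u'v/c²):
u = (-0.262 + 0.876) / (1 + (-0.262)·0.876) = 0.6140/0.7705 = 0.7969
(Galilean addition would give +0.614c.)

+0.797c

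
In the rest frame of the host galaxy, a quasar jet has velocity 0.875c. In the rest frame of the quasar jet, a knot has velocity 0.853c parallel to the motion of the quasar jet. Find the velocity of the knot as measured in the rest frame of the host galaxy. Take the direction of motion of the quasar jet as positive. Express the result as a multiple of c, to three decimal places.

0.989c

With v = 0.875 and u' = 0.853 (in units of c),
u = (u' + v)/(1 + u'v/c²):
u = (0.853 + 0.875) / (1 + 0.853·0.875) = 1.7280/1.7464 = 0.9895
(Galilean addition would give +1.728c, exceeding c.)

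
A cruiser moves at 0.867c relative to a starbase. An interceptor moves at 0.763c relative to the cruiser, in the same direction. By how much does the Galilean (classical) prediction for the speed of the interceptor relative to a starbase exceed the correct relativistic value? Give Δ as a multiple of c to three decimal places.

Δ = 0.649c

Galilean: u_cl = 0.763 + 0.867 = 1.6300.
Relativistic: u_rel = (0.763 + 0.867) / (1 + 0.763·0.867) = 1.6300/1.6615 = 0.9810.
Δ = 1.6300 − 0.9810 = 0.6490.
(The classical prediction exceeds c; the relativistic result does not.)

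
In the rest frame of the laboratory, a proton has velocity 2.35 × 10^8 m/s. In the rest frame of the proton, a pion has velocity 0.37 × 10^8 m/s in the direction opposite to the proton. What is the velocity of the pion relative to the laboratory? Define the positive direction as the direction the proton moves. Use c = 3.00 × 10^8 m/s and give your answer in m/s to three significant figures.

+2.19 × 10^8 m/s

In units of c (dividing by 3.00 × 10^8 m/s): v = 0.783, u' = -0.123.
u = (u' + v)/(1 + u'v/c²):
u = (-0.123 + 0.783) / (1 + (-0.123)·0.783) = 0.6600/0.9034 = 0.7306
(Galilean addition would give +0.660c.)
Converting back: u = 0.7306 × 3.00 × 10^8 m/s.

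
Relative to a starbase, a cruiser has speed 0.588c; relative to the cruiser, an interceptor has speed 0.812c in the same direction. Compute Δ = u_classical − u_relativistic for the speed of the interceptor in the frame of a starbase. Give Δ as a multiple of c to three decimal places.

Δ = 0.452c

Galilean: u_cl = 0.812 + 0.588 = 1.4000.
Relativistic: u_rel = (0.812 + 0.588) / (1 + 0.812·0.588) = 1.4000/1.4775 = 0.9476.
Δ = 1.4000 − 0.9476 = 0.4524.
(The classical prediction exceeds c; the relativistic result does not.)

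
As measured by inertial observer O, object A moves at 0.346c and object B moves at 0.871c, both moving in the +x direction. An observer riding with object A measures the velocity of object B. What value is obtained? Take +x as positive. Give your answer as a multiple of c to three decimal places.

+0.751c

β_A = 0.346, β_B = 0.871.
Transform to A's frame with the inverse velocity-addition law: u' = (u − v)/(1 − uv/c²), taking u = β_B and v = β_A.
u' = (0.871 − 0.346) / (1 − (0.346)(0.871)) = 0.5250/0.6986 = 0.7515.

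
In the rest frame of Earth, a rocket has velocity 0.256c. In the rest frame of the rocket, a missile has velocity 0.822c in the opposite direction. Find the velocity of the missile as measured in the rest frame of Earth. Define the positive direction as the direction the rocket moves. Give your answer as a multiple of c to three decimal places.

-0.717c

With v = 0.256 and u' = -0.822 (in units of c),
u = (u' + v)/(1 + u'v/c²):
u = (-0.822 + 0.256) / (1 + (-0.822)·0.256) = -0.5660/0.7896 = -0.7168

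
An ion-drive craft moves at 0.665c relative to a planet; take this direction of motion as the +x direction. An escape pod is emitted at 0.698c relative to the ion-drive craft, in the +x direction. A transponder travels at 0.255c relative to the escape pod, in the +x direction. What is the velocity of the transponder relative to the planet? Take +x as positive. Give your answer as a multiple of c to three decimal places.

0.958c

Apply u = (u' + v)/(1 + u'v/c²) successively, working outward toward the planet.
Start: velocity of the ion-drive craft relative to the planet = 0.6650c.
Compose with the escape pod (u' = 0.698 in the ion-drive craft frame): u_1 = (0.698 + 0.665) / (1 + 0.698·0.665) = 1.3630/1.4642 = 0.9309.
Compose with the transponder (u' = 0.255 in the escape pod frame): u_2 = (0.255 + 0.931) / (1 + 0.255·0.931) = 1.1859/1.2374 = 0.9584.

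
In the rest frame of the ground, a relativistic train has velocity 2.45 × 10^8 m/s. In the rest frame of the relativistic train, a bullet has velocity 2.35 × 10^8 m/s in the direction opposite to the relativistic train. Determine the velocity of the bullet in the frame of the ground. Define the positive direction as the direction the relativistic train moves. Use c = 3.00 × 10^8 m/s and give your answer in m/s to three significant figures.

In units of c (dividing by 3.00 × 10^8 m/s): v = 0.817, u' = -0.783.
u = (u' + v)/(1 + u'v/c²):
u = (-0.783 + 0.817) / (1 + (-0.783)·0.817) = 0.0333/0.3603 = 0.0925
Converting back: u = 0.0925 × 3.00 × 10^8 m/s.

+2.78 × 10^7 m/s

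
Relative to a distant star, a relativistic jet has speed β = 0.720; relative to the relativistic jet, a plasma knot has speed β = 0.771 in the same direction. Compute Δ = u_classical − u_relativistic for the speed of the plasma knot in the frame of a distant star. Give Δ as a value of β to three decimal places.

Galilean: u_cl = 0.771 + 0.720 = 1.4910.
Relativistic: u_rel = (0.771 + 0.720) / (1 + 0.771·0.720) = 1.4910/1.5551 = 0.9588.
Δ = 1.4910 − 0.9588 = 0.5322.
(The classical prediction exceeds c; the relativistic result does not.)

Δ = 0.532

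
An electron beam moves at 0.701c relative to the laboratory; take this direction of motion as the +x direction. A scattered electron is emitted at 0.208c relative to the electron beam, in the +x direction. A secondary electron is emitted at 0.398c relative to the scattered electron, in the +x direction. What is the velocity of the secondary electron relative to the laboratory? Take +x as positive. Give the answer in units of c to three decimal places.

0.905c

Apply u = (u' + v)/(1 + u'v/c²) successively, working outward toward the laboratory.
Start: velocity of the electron beam relative to the laboratory = 0.7010c.
Compose with the scattered electron (u' = 0.208 in the electron beam frame): u_1 = (0.208 + 0.701) / (1 + 0.208·0.701) = 0.9090/1.1458 = 0.7933.
Compose with the secondary electron (u' = 0.398 in the scattered electron frame): u_2 = (0.398 + 0.793) / (1 + 0.398·0.793) = 1.1913/1.3157 = 0.9054.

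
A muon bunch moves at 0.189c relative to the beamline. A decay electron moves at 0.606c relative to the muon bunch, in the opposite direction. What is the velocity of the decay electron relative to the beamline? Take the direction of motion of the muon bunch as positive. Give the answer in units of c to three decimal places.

With v = 0.189 and u' = -0.606 (in units of c),
u = (u' + v)/(1 + u'v/c²):
u = (-0.606 + 0.189) / (1 + (-0.606)·0.189) = -0.4170/0.8855 = -0.4709
(Galilean addition would give -0.417c.)

-0.471c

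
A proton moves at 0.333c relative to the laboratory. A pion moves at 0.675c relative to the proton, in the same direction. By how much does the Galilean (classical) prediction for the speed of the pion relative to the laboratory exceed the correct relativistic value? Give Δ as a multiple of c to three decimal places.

Δ = 0.185c

Galilean: u_cl = 0.675 + 0.333 = 1.0080.
Relativistic: u_rel = (0.675 + 0.333) / (1 + 0.675·0.333) = 1.0080/1.2248 = 0.8230.
Δ = 1.0080 − 0.8230 = 0.1850.
(The classical prediction exceeds c; the relativistic result does not.)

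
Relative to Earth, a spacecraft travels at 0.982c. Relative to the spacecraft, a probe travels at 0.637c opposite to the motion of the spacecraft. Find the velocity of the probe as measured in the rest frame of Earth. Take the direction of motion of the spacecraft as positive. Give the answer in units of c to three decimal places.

+0.921c

With v = 0.982 and u' = -0.637 (in units of c),
u = (u' + v)/(1 + u'v/c²):
u = (-0.637 + 0.982) / (1 + (-0.637)·0.982) = 0.3450/0.3745 = 0.9213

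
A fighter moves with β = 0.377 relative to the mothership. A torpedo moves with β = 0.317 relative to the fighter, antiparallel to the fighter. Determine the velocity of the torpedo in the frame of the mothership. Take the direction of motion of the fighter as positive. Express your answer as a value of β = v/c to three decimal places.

β = +0.068

With v = 0.377 and u' = -0.317 (in units of c),
u = (u' + v)/(1 + u'v/c²):
u = (-0.317 + 0.377) / (1 + (-0.317)·0.377) = 0.0600/0.8805 = 0.0681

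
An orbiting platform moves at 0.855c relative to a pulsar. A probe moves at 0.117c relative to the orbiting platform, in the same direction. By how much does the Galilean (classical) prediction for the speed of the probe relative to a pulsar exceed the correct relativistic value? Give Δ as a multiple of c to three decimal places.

Δ = 0.088c

Galilean: u_cl = 0.117 + 0.855 = 0.9720.
Relativistic: u_rel = (0.117 + 0.855) / (1 + 0.117·0.855) = 0.9720/1.1000 = 0.8836.
Δ = 0.9720 − 0.8836 = 0.0884.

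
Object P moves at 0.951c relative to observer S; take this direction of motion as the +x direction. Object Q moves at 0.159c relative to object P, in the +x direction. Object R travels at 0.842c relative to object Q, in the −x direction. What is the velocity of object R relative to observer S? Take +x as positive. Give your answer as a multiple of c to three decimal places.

Apply u = (u' + v)/(1 + u'v/c²) successively, working outward toward observer S.
Start: velocity of object P relative to observer S = 0.9510c.
Compose with object Q (u' = 0.159 in object P frame): u_1 = (0.159 + 0.951) / (1 + 0.159·0.951) = 1.1100/1.1512 = 0.9642.
Compose with object R (u' = -0.842 in object Q frame): u_2 = (-0.842 + 0.964) / (1 + (-0.842)·0.964) = 0.1222/0.1881 = 0.6495.

+0.650c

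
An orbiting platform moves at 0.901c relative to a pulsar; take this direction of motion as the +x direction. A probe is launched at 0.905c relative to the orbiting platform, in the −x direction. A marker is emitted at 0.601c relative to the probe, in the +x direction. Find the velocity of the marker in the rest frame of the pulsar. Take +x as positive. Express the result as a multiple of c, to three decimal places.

Apply u = (u' + v)/(1 + u'v/c²) successively, working outward toward the pulsar.
Start: velocity of the orbiting platform relative to the pulsar = 0.9010c.
Compose with the probe (u' = -0.905 in the orbiting platform frame): u_1 = (-0.905 + 0.901) / (1 + (-0.905)·0.901) = -0.0040/0.1846 = -0.0217.
Compose with the marker (u' = 0.601 in the probe frame): u_2 = (0.601 + (-0.022)) / (1 + 0.601·(-0.022)) = 0.5793/0.9870 = 0.5870.

+0.587c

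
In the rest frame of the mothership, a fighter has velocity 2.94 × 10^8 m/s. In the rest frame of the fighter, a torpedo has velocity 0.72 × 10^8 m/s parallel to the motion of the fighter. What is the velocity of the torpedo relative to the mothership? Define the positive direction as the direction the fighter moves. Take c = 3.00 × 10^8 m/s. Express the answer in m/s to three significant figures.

In units of c (dividing by 3.00 × 10^8 m/s): v = 0.980, u' = 0.240.
u = (u' + v)/(1 + u'v/c²):
u = (0.240 + 0.980) / (1 + 0.240·0.980) = 1.2200/1.2352 = 0.9877
(Galilean addition would give +1.220c, exceeding c.)
Converting back: u = 0.9877 × 3.00 × 10^8 m/s.

2.96 × 10^8 m/s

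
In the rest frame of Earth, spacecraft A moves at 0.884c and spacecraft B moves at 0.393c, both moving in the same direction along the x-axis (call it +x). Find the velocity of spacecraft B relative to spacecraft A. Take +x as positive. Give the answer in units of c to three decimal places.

β_A = 0.884, β_B = 0.393.
Transform to A's frame with the inverse velocity-addition law: u' = (u − v)/(1 − uv/c²), taking u = β_B and v = β_A.
u' = (0.393 − 0.884) / (1 − (0.884)(0.393)) = -0.4910/0.6526 = -0.7524.

-0.752c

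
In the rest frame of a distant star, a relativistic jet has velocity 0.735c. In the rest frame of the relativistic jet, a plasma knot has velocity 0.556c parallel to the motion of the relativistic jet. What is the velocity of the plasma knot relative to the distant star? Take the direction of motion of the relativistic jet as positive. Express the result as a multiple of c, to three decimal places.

0.916c

With v = 0.735 and u' = 0.556 (in units of c),
u = (u' + v)/(1 + u'v/c²):
u = (0.556 + 0.735) / (1 + 0.556·0.735) = 1.2910/1.4087 = 0.9165
(Galilean addition would give +1.291c, exceeding c.)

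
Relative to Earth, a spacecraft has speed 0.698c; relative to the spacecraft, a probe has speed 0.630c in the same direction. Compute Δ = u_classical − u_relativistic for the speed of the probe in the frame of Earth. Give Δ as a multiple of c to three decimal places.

Δ = 0.406c

Galilean: u_cl = 0.630 + 0.698 = 1.3280.
Relativistic: u_rel = (0.630 + 0.698) / (1 + 0.630·0.698) = 1.3280/1.4397 = 0.9224.
Δ = 1.3280 − 0.9224 = 0.4056.
(The classical prediction exceeds c; the relativistic result does not.)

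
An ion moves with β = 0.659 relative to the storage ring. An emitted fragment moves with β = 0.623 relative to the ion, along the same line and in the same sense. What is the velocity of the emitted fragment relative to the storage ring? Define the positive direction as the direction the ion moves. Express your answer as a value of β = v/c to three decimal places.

With v = 0.659 and u' = 0.623 (in units of c),
u = (u' + v)/(1 + u'v/c²):
u = (0.623 + 0.659) / (1 + 0.623·0.659) = 1.2820/1.4106 = 0.9089

β = 0.909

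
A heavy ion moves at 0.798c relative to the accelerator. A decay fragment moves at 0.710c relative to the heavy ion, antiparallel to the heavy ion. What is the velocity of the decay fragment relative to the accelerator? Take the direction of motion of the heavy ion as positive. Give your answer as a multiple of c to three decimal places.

+0.203c

With v = 0.798 and u' = -0.710 (in units of c),
u = (u' + v)/(1 + u'v/c²):
u = (-0.710 + 0.798) / (1 + (-0.710)·0.798) = 0.0880/0.4334 = 0.2030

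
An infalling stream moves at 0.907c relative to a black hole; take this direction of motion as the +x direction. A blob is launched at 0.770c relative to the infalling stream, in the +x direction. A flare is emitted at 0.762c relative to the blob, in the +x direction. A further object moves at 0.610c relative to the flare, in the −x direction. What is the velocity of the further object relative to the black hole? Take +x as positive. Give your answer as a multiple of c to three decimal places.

+0.993c

Apply u = (u' + v)/(1 + u'v/c²) successively, working outward toward the black hole.
Start: velocity of the infalling stream relative to the black hole = 0.9070c.
Compose with the blob (u' = 0.770 in the infalling stream frame): u_1 = (0.770 + 0.907) / (1 + 0.770·0.907) = 1.6770/1.6984 = 0.9874.
Compose with the flare (u' = 0.762 in the blob frame): u_2 = (0.762 + 0.987) / (1 + 0.762·0.987) = 1.7494/1.7524 = 0.9983.
Compose with the further object (u' = -0.610 in the flare frame): u_3 = (-0.610 + 0.998) / (1 + (-0.610)·0.998) = 0.3883/0.3910 = 0.9930.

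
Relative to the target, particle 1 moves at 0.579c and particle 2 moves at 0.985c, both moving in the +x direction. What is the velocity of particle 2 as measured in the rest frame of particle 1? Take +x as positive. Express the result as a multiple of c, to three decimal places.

+0.945c

β_A = 0.579, β_B = 0.985.
Transform to A's frame with the inverse velocity-addition law: u' = (u − v)/(1 − uv/c²), taking u = β_B and v = β_A.
u' = (0.985 − 0.579) / (1 − (0.579)(0.985)) = 0.4060/0.4297 = 0.9449.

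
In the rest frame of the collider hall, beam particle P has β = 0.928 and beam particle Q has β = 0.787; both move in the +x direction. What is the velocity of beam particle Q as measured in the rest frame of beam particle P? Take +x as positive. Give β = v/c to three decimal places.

β_A = 0.928, β_B = 0.787.
Transform to A's frame with the inverse velocity-addition law: u' = (u − v)/(1 − uv/c²), taking u = β_B and v = β_A.
u' = (0.787 − 0.928) / (1 − (0.928)(0.787)) = -0.1410/0.2697 = -0.5229.

β = -0.523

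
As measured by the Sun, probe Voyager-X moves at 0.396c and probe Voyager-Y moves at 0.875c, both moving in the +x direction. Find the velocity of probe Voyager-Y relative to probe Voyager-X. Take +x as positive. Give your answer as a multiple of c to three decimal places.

+0.733c

β_A = 0.396, β_B = 0.875.
Transform to A's frame with the inverse velocity-addition law: u' = (u − v)/(1 − uv/c²), taking u = β_B and v = β_A.
u' = (0.875 − 0.396) / (1 − (0.396)(0.875)) = 0.4790/0.6535 = 0.7330.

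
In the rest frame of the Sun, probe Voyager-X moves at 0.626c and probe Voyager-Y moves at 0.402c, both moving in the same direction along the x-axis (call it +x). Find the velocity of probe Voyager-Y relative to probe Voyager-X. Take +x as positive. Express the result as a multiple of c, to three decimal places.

-0.299c

β_A = 0.626, β_B = 0.402.
Transform to A's frame with the inverse velocity-addition law: u' = (u − v)/(1 − uv/c²), taking u = β_B and v = β_A.
u' = (0.402 − 0.626) / (1 − (0.626)(0.402)) = -0.2240/0.7483 = -0.2993.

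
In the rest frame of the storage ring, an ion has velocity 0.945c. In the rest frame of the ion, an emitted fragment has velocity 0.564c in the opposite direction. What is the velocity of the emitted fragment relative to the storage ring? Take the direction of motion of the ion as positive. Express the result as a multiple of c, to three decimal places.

With v = 0.945 and u' = -0.564 (in units of c),
u = (u' + v)/(1 + u'v/c²):
u = (-0.564 + 0.945) / (1 + (-0.564)·0.945) = 0.3810/0.4670 = 0.8158

+0.816c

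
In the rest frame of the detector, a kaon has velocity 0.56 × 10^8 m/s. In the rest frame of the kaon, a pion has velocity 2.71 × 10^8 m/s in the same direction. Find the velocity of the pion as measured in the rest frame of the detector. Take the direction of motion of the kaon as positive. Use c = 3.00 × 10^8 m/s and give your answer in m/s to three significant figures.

2.80 × 10^8 m/s

In units of c (dividing by 3.00 × 10^8 m/s): v = 0.187, u' = 0.903.
u = (u' + v)/(1 + u'v/c²):
u = (0.903 + 0.187) / (1 + 0.903·0.187) = 1.0900/1.1686 = 0.9327
(Galilean addition would give +1.090c, exceeding c.)
Converting back: u = 0.9327 × 3.00 × 10^8 m/s.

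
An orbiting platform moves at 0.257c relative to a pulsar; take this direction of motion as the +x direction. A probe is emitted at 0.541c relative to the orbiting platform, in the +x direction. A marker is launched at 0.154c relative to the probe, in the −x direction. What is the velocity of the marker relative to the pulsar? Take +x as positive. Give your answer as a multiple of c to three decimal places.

+0.613c

Apply u = (u' + v)/(1 + u'v/c²) successively, working outward toward the pulsar.
Start: velocity of the orbiting platform relative to the pulsar = 0.2570c.
Compose with the probe (u' = 0.541 in the orbiting platform frame): u_1 = (0.541 + 0.257) / (1 + 0.541·0.257) = 0.7980/1.1390 = 0.7006.
Compose with the marker (u' = -0.154 in the probe frame): u_2 = (-0.154 + 0.701) / (1 + (-0.154)·0.701) = 0.5466/0.8921 = 0.6127.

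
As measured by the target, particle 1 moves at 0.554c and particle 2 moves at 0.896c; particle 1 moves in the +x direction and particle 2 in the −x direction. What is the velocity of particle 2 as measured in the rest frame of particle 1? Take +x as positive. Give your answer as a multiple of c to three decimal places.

β_A = 0.554, β_B = -0.896.
Transform to A's frame with the inverse velocity-addition law: u' = (u − v)/(1 − uv/c²), taking u = β_B and v = β_A.
u' = (-0.896 − 0.554) / (1 − (0.554)(-0.896)) = -1.4500/1.4964 = -0.9690.

-0.969c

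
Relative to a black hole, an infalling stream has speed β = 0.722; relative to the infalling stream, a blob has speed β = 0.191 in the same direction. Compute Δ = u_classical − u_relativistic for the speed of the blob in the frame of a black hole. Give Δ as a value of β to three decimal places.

Δ = 0.111

Galilean: u_cl = 0.191 + 0.722 = 0.9130.
Relativistic: u_rel = (0.191 + 0.722) / (1 + 0.191·0.722) = 0.9130/1.1379 = 0.8024.
Δ = 0.9130 − 0.8024 = 0.1106.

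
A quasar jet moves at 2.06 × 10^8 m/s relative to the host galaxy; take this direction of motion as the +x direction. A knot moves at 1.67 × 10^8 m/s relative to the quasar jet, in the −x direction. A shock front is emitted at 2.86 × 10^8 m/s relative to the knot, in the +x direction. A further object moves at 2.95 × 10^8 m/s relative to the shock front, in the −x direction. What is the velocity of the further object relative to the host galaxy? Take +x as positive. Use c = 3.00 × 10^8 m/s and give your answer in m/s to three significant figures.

Apply u = (u' + v)/(1 + u'v/c²) successively, working outward toward the host galaxy.
(Dividing each given speed by c = 3.00 × 10^8 m/s to work in units of c.)
Start: velocity of the quasar jet relative to the host galaxy = 0.6867c.
Compose with the knot (u' = -0.557 in the quasar jet frame): u_1 = (-0.557 + 0.687) / (1 + (-0.557)·0.687) = 0.1300/0.6178 = 0.2104.
Compose with the shock front (u' = 0.953 in the knot frame): u_2 = (0.953 + 0.210) / (1 + 0.953·0.210) = 1.1638/1.2006 = 0.9693.
Compose with the further object (u' = -0.983 in the shock front frame): u_3 = (-0.983 + 0.969) / (1 + (-0.983)·0.969) = -0.0140/0.0468 = -0.2993.
So u = -0.2993 × 3.00 × 10^8 m/s.

-8.98 × 10^7 m/s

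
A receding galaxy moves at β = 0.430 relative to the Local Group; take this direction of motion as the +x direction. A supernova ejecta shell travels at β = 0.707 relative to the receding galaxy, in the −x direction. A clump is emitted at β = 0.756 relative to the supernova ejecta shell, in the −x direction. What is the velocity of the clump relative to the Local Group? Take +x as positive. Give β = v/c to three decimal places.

β = -0.887

Apply u = (u' + v)/(1 + u'v/c²) successively, working outward toward the Local Group.
Start: velocity of the receding galaxy relative to the Local Group = 0.4300c.
Compose with the supernova ejecta shell (u' = -0.707 in the receding galaxy frame): u_1 = (-0.707 + 0.430) / (1 + (-0.707)·0.430) = -0.2770/0.6960 = -0.3980.
Compose with the clump (u' = -0.756 in the supernova ejecta shell frame): u_2 = (-0.756 + (-0.398)) / (1 + (-0.756)·(-0.398)) = -1.1540/1.3009 = -0.8871.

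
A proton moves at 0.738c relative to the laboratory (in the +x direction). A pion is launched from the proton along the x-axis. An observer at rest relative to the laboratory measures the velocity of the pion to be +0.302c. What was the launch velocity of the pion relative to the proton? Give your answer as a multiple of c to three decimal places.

-0.561c

Invert the composition law: u' = (u − v)/(1 − uv/c²).
u' = (0.302 − 0.738) / (1 − (0.302)(0.738)) = -0.4360/0.7771 = -0.5610.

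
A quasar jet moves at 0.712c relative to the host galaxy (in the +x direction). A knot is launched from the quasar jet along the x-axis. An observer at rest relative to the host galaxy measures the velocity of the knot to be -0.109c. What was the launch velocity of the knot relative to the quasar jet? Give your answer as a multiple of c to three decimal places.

Invert the composition law: u' = (u − v)/(1 − uv/c²).
u' = (-0.109 − 0.712) / (1 − (-0.109)(0.712)) = -0.8210/1.0776 = -0.7619.

-0.762c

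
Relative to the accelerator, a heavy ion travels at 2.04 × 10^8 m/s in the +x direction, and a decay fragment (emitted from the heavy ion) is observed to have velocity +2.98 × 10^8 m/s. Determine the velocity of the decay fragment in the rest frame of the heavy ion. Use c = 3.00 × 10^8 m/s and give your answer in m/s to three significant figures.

+2.90 × 10^8 m/s

v = 0.680c, u = 0.993c.
Invert the composition law: u' = (u − v)/(1 − uv/c²).
u' = (0.993 − 0.680) / (1 − (0.993)(0.680)) = 0.3133/0.3245 = 0.9655.
u' = 0.9655 × 3.00 × 10^8 m/s.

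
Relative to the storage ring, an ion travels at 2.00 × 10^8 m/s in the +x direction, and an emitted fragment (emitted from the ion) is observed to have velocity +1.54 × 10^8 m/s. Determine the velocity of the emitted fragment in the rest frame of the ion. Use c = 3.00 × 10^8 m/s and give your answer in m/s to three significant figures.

v = 0.667c, u = 0.513c.
Invert the composition law: u' = (u − v)/(1 − uv/c²).
u' = (0.513 − 0.667) / (1 − (0.513)(0.667)) = -0.1533/0.6578 = -0.2331.
u' = -0.2331 × 3.00 × 10^8 m/s.

-6.99 × 10^7 m/s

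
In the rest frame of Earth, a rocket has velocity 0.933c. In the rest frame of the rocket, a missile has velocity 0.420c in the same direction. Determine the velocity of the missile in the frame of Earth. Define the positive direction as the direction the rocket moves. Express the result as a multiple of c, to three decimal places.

With v = 0.933 and u' = 0.420 (in units of c),
u = (u' + v)/(1 + u'v/c²):
u = (0.420 + 0.933) / (1 + 0.420·0.933) = 1.3530/1.3919 = 0.9721

0.972c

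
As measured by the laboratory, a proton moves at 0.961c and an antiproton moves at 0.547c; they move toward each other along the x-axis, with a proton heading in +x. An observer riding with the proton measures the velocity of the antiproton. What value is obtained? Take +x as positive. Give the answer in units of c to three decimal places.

β_A = 0.961, β_B = -0.547.
Transform to A's frame with the inverse velocity-addition law: u' = (u − v)/(1 − uv/c²), taking u = β_B and v = β_A.
u' = (-0.547 − 0.961) / (1 − (0.961)(-0.547)) = -1.5080/1.5257 = -0.9884.

-0.988c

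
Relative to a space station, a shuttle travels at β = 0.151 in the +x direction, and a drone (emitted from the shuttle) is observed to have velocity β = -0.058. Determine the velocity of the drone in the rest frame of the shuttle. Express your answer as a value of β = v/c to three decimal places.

β = -0.207

Invert the composition law: u' = (u − v)/(1 − uv/c²).
u' = (-0.058 − 0.151) / (1 − (-0.058)(0.151)) = -0.2090/1.0088 = -0.2072.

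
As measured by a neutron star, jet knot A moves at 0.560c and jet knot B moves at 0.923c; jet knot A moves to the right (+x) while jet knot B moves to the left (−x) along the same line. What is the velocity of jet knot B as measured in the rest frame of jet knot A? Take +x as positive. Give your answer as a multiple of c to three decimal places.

-0.978c

β_A = 0.560, β_B = -0.923.
Transform to A's frame with the inverse velocity-addition law: u' = (u − v)/(1 − uv/c²), taking u = β_B and v = β_A.
u' = (-0.923 − 0.560) / (1 − (0.560)(-0.923)) = -1.4830/1.5169 = -0.9777.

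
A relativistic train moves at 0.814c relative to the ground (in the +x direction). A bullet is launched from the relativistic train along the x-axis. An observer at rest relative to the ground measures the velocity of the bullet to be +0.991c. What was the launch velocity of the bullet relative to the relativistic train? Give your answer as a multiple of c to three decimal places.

+0.916c

Invert the composition law: u' = (u − v)/(1 − uv/c²).
u' = (0.991 − 0.814) / (1 − (0.991)(0.814)) = 0.1770/0.1933 = 0.9156.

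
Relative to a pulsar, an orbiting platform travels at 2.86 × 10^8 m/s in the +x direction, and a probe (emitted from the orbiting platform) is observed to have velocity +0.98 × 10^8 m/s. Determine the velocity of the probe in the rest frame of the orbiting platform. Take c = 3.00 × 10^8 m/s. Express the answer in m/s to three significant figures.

-2.73 × 10^8 m/s

v = 0.953c, u = 0.327c.
Invert the composition law: u' = (u − v)/(1 − uv/c²).
u' = (0.327 − 0.953) / (1 − (0.327)(0.953)) = -0.6267/0.6886 = -0.9101.
u' = -0.9101 × 3.00 × 10^8 m/s.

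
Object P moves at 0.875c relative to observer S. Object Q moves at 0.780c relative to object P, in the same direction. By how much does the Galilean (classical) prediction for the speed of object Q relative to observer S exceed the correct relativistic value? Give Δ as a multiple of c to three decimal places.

Δ = 0.671c

Galilean: u_cl = 0.780 + 0.875 = 1.6550.
Relativistic: u_rel = (0.780 + 0.875) / (1 + 0.780·0.875) = 1.6550/1.6825 = 0.9837.
Δ = 1.6550 − 0.9837 = 0.6713.
(The classical prediction exceeds c; the relativistic result does not.)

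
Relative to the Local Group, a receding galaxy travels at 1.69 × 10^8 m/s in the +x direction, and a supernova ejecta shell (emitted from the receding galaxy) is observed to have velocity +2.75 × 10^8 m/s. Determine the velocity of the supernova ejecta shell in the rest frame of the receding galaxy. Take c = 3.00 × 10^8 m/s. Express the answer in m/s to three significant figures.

+2.19 × 10^8 m/s

v = 0.563c, u = 0.917c.
Invert the composition law: u' = (u − v)/(1 − uv/c²).
u' = (0.917 − 0.563) / (1 − (0.917)(0.563)) = 0.3533/0.4836 = 0.7306.
u' = 0.7306 × 3.00 × 10^8 m/s.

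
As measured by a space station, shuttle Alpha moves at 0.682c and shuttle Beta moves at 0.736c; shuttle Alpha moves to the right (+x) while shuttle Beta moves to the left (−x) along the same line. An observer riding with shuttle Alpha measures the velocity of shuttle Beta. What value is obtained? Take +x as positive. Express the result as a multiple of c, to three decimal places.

-0.944c

β_A = 0.682, β_B = -0.736.
Transform to A's frame with the inverse velocity-addition law: u' = (u − v)/(1 − uv/c²), taking u = β_B and v = β_A.
u' = (-0.736 − 0.682) / (1 − (0.682)(-0.736)) = -1.4180/1.5020 = -0.9441.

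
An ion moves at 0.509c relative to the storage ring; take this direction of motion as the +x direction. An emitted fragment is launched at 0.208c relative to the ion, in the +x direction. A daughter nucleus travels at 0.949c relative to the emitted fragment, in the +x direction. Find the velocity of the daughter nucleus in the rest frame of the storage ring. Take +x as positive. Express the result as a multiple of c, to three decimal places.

0.989c

Apply u = (u' + v)/(1 + u'v/c²) successively, working outward toward the storage ring.
Start: velocity of the ion relative to the storage ring = 0.5090c.
Compose with the emitted fragment (u' = 0.208 in the ion frame): u_1 = (0.208 + 0.509) / (1 + 0.208·0.509) = 0.7170/1.1059 = 0.6484.
Compose with the daughter nucleus (u' = 0.949 in the emitted fragment frame): u_2 = (0.949 + 0.648) / (1 + 0.949·0.648) = 1.5974/1.6153 = 0.9889.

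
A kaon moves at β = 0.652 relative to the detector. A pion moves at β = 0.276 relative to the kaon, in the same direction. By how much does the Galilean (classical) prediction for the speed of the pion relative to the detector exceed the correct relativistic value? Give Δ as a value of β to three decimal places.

Δ = 0.142

Galilean: u_cl = 0.276 + 0.652 = 0.9280.
Relativistic: u_rel = (0.276 + 0.652) / (1 + 0.276·0.652) = 0.9280/1.1800 = 0.7865.
Δ = 0.9280 − 0.7865 = 0.1415.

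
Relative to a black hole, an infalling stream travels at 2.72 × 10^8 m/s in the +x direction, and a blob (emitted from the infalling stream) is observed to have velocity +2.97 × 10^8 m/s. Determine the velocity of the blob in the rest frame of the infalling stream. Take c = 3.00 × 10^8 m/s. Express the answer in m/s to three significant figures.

v = 0.907c, u = 0.990c.
Invert the composition law: u' = (u − v)/(1 − uv/c²).
u' = (0.990 − 0.907) / (1 − (0.990)(0.907)) = 0.0833/0.1024 = 0.8138.
u' = 0.8138 × 3.00 × 10^8 m/s.

+2.44 × 10^8 m/s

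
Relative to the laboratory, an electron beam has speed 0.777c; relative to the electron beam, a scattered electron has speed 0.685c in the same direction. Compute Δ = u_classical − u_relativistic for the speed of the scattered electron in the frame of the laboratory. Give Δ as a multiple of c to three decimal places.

Δ = 0.508c

Galilean: u_cl = 0.685 + 0.777 = 1.4620.
Relativistic: u_rel = (0.685 + 0.777) / (1 + 0.685·0.777) = 1.4620/1.5322 = 0.9542.
Δ = 1.4620 − 0.9542 = 0.5078.
(The classical prediction exceeds c; the relativistic result does not.)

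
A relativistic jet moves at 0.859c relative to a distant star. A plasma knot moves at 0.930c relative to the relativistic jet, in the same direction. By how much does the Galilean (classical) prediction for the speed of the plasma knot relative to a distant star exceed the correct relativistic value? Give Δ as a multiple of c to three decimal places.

Δ = 0.794c

Galilean: u_cl = 0.930 + 0.859 = 1.7890.
Relativistic: u_rel = (0.930 + 0.859) / (1 + 0.930·0.859) = 1.7890/1.7989 = 0.9945.
Δ = 1.7890 − 0.9945 = 0.7945.
(The classical prediction exceeds c; the relativistic result does not.)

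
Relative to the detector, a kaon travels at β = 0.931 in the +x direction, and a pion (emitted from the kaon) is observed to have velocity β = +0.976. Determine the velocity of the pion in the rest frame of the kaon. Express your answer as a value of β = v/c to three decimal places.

β = +0.493

Invert the composition law: u' = (u − v)/(1 − uv/c²).
u' = (0.976 − 0.931) / (1 − (0.976)(0.931)) = 0.0450/0.0913 = 0.4926.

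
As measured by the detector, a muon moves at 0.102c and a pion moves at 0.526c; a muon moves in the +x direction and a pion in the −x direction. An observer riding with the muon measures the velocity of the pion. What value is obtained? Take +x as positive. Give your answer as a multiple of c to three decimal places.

-0.596c

β_A = 0.102, β_B = -0.526.
Transform to A's frame with the inverse velocity-addition law: u' = (u − v)/(1 − uv/c²), taking u = β_B and v = β_A.
u' = (-0.526 − 0.102) / (1 − (0.102)(-0.526)) = -0.6280/1.0537 = -0.5960.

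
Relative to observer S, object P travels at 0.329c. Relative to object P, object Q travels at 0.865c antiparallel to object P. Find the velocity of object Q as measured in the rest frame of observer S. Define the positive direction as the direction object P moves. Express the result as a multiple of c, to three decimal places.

-0.749c

With v = 0.329 and u' = -0.865 (in units of c),
u = (u' + v)/(1 + u'v/c²):
u = (-0.865 + 0.329) / (1 + (-0.865)·0.329) = -0.5360/0.7154 = -0.7492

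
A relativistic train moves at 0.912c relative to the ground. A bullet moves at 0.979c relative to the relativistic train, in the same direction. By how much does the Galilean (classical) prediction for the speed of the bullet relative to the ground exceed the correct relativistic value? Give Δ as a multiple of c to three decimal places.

Δ = 0.892c

Galilean: u_cl = 0.979 + 0.912 = 1.8910.
Relativistic: u_rel = (0.979 + 0.912) / (1 + 0.979·0.912) = 1.8910/1.8928 = 0.9990.
Δ = 1.8910 − 0.9990 = 0.8920.
(The classical prediction exceeds c; the relativistic result does not.)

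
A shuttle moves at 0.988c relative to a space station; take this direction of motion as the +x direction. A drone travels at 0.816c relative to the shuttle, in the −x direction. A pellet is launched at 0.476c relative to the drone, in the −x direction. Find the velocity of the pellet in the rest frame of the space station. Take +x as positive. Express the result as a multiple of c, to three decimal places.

+0.713c

Apply u = (u' + v)/(1 + u'v/c²) successively, working outward toward the space station.
Start: velocity of the shuttle relative to the space station = 0.9880c.
Compose with the drone (u' = -0.816 in the shuttle frame): u_1 = (-0.816 + 0.988) / (1 + (-0.816)·0.988) = 0.1720/0.1938 = 0.8875.
Compose with the pellet (u' = -0.476 in the drone frame): u_2 = (-0.476 + 0.888) / (1 + (-0.476)·0.888) = 0.4115/0.5775 = 0.7126.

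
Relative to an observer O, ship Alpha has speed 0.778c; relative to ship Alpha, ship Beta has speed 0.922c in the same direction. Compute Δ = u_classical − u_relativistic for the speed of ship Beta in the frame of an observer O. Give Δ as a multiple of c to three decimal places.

Δ = 0.710c

Galilean: u_cl = 0.922 + 0.778 = 1.7000.
Relativistic: u_rel = (0.922 + 0.778) / (1 + 0.922·0.778) = 1.7000/1.7173 = 0.9899.
Δ = 1.7000 − 0.9899 = 0.7101.
(The classical prediction exceeds c; the relativistic result does not.)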